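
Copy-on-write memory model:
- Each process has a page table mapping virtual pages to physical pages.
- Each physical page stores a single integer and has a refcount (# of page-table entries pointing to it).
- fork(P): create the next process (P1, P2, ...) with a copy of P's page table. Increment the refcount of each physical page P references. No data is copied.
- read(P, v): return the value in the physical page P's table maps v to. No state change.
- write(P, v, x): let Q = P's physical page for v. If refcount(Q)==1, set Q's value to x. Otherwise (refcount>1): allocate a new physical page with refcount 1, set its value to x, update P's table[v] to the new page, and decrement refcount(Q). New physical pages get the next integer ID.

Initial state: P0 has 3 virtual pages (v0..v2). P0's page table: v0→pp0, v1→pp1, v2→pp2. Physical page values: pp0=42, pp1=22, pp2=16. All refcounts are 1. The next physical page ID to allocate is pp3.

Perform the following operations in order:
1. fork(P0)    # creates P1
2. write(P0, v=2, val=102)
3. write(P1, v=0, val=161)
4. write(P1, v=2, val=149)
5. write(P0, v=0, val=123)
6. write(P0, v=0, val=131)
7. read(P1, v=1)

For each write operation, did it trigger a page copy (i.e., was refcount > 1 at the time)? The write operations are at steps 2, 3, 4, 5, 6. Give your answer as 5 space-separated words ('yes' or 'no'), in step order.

Op 1: fork(P0) -> P1. 3 ppages; refcounts: pp0:2 pp1:2 pp2:2
Op 2: write(P0, v2, 102). refcount(pp2)=2>1 -> COPY to pp3. 4 ppages; refcounts: pp0:2 pp1:2 pp2:1 pp3:1
Op 3: write(P1, v0, 161). refcount(pp0)=2>1 -> COPY to pp4. 5 ppages; refcounts: pp0:1 pp1:2 pp2:1 pp3:1 pp4:1
Op 4: write(P1, v2, 149). refcount(pp2)=1 -> write in place. 5 ppages; refcounts: pp0:1 pp1:2 pp2:1 pp3:1 pp4:1
Op 5: write(P0, v0, 123). refcount(pp0)=1 -> write in place. 5 ppages; refcounts: pp0:1 pp1:2 pp2:1 pp3:1 pp4:1
Op 6: write(P0, v0, 131). refcount(pp0)=1 -> write in place. 5 ppages; refcounts: pp0:1 pp1:2 pp2:1 pp3:1 pp4:1
Op 7: read(P1, v1) -> 22. No state change.

yes yes no no no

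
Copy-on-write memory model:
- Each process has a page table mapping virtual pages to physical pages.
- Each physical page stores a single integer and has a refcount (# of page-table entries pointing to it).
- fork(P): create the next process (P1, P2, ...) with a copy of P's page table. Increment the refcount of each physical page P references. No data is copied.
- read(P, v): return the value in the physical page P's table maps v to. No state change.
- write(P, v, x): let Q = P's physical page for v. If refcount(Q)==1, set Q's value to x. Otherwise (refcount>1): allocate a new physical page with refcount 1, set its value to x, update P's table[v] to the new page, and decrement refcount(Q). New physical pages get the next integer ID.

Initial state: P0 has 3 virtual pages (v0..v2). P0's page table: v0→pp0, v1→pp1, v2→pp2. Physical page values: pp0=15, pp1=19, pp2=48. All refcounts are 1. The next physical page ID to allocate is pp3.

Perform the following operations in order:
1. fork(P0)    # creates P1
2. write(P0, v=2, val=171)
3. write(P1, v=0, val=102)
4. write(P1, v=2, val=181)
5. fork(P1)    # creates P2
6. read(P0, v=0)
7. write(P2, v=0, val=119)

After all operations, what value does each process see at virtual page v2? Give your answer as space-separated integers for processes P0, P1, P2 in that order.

Answer: 171 181 181

Derivation:
Op 1: fork(P0) -> P1. 3 ppages; refcounts: pp0:2 pp1:2 pp2:2
Op 2: write(P0, v2, 171). refcount(pp2)=2>1 -> COPY to pp3. 4 ppages; refcounts: pp0:2 pp1:2 pp2:1 pp3:1
Op 3: write(P1, v0, 102). refcount(pp0)=2>1 -> COPY to pp4. 5 ppages; refcounts: pp0:1 pp1:2 pp2:1 pp3:1 pp4:1
Op 4: write(P1, v2, 181). refcount(pp2)=1 -> write in place. 5 ppages; refcounts: pp0:1 pp1:2 pp2:1 pp3:1 pp4:1
Op 5: fork(P1) -> P2. 5 ppages; refcounts: pp0:1 pp1:3 pp2:2 pp3:1 pp4:2
Op 6: read(P0, v0) -> 15. No state change.
Op 7: write(P2, v0, 119). refcount(pp4)=2>1 -> COPY to pp5. 6 ppages; refcounts: pp0:1 pp1:3 pp2:2 pp3:1 pp4:1 pp5:1
P0: v2 -> pp3 = 171
P1: v2 -> pp2 = 181
P2: v2 -> pp2 = 181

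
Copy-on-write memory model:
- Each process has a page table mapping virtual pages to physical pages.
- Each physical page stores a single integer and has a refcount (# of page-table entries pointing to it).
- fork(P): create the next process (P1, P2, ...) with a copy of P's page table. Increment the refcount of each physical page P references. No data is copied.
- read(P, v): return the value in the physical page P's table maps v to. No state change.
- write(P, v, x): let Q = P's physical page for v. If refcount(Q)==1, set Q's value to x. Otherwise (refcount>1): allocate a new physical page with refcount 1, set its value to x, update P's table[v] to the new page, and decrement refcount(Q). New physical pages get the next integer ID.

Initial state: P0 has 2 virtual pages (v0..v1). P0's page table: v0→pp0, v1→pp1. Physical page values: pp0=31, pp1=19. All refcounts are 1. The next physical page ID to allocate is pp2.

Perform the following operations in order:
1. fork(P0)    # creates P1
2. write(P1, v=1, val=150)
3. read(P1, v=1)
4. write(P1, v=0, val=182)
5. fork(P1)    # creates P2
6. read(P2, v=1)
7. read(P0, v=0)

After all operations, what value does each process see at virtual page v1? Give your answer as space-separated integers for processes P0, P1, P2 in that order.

Answer: 19 150 150

Derivation:
Op 1: fork(P0) -> P1. 2 ppages; refcounts: pp0:2 pp1:2
Op 2: write(P1, v1, 150). refcount(pp1)=2>1 -> COPY to pp2. 3 ppages; refcounts: pp0:2 pp1:1 pp2:1
Op 3: read(P1, v1) -> 150. No state change.
Op 4: write(P1, v0, 182). refcount(pp0)=2>1 -> COPY to pp3. 4 ppages; refcounts: pp0:1 pp1:1 pp2:1 pp3:1
Op 5: fork(P1) -> P2. 4 ppages; refcounts: pp0:1 pp1:1 pp2:2 pp3:2
Op 6: read(P2, v1) -> 150. No state change.
Op 7: read(P0, v0) -> 31. No state change.
P0: v1 -> pp1 = 19
P1: v1 -> pp2 = 150
P2: v1 -> pp2 = 150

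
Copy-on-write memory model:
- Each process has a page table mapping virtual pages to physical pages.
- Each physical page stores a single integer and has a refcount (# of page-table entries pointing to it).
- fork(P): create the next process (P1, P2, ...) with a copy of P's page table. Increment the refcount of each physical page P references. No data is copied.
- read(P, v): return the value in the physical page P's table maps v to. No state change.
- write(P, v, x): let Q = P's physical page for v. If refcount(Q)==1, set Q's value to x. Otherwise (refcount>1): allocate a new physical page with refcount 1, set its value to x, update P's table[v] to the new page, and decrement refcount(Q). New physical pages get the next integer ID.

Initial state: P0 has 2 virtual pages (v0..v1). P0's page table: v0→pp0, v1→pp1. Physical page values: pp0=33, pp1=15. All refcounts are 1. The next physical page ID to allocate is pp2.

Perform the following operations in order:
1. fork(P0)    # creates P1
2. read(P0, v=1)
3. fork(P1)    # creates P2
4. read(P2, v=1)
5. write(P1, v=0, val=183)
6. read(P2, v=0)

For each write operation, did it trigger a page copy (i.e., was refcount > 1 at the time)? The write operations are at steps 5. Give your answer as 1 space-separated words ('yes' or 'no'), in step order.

Op 1: fork(P0) -> P1. 2 ppages; refcounts: pp0:2 pp1:2
Op 2: read(P0, v1) -> 15. No state change.
Op 3: fork(P1) -> P2. 2 ppages; refcounts: pp0:3 pp1:3
Op 4: read(P2, v1) -> 15. No state change.
Op 5: write(P1, v0, 183). refcount(pp0)=3>1 -> COPY to pp2. 3 ppages; refcounts: pp0:2 pp1:3 pp2:1
Op 6: read(P2, v0) -> 33. No state change.

yes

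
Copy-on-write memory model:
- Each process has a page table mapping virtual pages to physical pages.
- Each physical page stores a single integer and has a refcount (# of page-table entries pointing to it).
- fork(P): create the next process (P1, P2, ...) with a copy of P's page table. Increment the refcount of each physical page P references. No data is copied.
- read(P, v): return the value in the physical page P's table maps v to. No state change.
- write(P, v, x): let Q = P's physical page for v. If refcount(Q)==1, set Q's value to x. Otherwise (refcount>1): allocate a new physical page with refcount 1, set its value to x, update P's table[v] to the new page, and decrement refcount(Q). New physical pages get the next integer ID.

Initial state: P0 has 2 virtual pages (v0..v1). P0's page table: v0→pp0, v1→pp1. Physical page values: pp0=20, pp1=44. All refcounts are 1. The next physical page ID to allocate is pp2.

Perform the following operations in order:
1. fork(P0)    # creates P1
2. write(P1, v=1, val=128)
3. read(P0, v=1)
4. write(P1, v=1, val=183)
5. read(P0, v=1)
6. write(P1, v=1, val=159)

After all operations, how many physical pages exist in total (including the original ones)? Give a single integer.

Op 1: fork(P0) -> P1. 2 ppages; refcounts: pp0:2 pp1:2
Op 2: write(P1, v1, 128). refcount(pp1)=2>1 -> COPY to pp2. 3 ppages; refcounts: pp0:2 pp1:1 pp2:1
Op 3: read(P0, v1) -> 44. No state change.
Op 4: write(P1, v1, 183). refcount(pp2)=1 -> write in place. 3 ppages; refcounts: pp0:2 pp1:1 pp2:1
Op 5: read(P0, v1) -> 44. No state change.
Op 6: write(P1, v1, 159). refcount(pp2)=1 -> write in place. 3 ppages; refcounts: pp0:2 pp1:1 pp2:1

Answer: 3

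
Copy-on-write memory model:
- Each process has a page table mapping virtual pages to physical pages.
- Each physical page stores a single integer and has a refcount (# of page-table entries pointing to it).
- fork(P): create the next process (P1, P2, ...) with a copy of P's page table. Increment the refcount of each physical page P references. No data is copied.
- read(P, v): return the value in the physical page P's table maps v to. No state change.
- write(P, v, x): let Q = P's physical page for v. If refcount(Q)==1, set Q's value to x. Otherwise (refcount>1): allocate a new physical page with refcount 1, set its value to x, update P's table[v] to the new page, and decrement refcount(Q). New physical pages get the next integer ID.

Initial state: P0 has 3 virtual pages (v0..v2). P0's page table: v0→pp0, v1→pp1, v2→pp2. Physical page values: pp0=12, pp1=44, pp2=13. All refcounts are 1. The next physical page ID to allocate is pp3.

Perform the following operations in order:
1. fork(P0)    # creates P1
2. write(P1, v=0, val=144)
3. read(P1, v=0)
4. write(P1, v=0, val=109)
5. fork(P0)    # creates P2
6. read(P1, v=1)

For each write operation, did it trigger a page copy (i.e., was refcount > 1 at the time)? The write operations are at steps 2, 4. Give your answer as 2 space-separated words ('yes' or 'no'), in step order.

Op 1: fork(P0) -> P1. 3 ppages; refcounts: pp0:2 pp1:2 pp2:2
Op 2: write(P1, v0, 144). refcount(pp0)=2>1 -> COPY to pp3. 4 ppages; refcounts: pp0:1 pp1:2 pp2:2 pp3:1
Op 3: read(P1, v0) -> 144. No state change.
Op 4: write(P1, v0, 109). refcount(pp3)=1 -> write in place. 4 ppages; refcounts: pp0:1 pp1:2 pp2:2 pp3:1
Op 5: fork(P0) -> P2. 4 ppages; refcounts: pp0:2 pp1:3 pp2:3 pp3:1
Op 6: read(P1, v1) -> 44. No state change.

yes no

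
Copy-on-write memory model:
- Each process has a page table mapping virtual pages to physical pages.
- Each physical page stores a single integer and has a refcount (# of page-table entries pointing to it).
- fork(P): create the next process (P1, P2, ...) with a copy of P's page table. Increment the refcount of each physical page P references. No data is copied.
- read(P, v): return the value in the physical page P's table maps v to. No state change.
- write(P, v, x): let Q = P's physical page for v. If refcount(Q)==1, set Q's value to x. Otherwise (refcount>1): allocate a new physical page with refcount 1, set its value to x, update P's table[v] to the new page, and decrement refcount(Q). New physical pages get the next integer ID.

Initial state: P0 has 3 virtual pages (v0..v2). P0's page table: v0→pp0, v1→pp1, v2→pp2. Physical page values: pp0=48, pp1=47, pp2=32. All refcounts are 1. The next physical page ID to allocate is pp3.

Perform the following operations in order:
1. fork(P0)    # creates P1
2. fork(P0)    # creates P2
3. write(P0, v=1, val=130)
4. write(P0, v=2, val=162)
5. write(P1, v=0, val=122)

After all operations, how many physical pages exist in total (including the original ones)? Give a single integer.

Answer: 6

Derivation:
Op 1: fork(P0) -> P1. 3 ppages; refcounts: pp0:2 pp1:2 pp2:2
Op 2: fork(P0) -> P2. 3 ppages; refcounts: pp0:3 pp1:3 pp2:3
Op 3: write(P0, v1, 130). refcount(pp1)=3>1 -> COPY to pp3. 4 ppages; refcounts: pp0:3 pp1:2 pp2:3 pp3:1
Op 4: write(P0, v2, 162). refcount(pp2)=3>1 -> COPY to pp4. 5 ppages; refcounts: pp0:3 pp1:2 pp2:2 pp3:1 pp4:1
Op 5: write(P1, v0, 122). refcount(pp0)=3>1 -> COPY to pp5. 6 ppages; refcounts: pp0:2 pp1:2 pp2:2 pp3:1 pp4:1 pp5:1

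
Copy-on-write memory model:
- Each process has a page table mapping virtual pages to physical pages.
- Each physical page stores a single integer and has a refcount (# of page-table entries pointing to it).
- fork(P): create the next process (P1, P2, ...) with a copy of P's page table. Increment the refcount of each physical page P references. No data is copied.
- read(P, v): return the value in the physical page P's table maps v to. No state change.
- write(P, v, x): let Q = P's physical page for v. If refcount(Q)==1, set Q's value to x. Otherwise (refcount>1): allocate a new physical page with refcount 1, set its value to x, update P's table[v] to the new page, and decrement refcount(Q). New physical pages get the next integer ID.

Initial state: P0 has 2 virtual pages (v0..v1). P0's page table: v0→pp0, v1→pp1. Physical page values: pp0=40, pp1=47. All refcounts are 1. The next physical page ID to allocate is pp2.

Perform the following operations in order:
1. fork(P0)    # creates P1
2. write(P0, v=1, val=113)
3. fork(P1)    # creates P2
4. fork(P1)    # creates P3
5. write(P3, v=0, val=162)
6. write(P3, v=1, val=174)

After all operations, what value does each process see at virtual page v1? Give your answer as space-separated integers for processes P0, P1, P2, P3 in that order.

Op 1: fork(P0) -> P1. 2 ppages; refcounts: pp0:2 pp1:2
Op 2: write(P0, v1, 113). refcount(pp1)=2>1 -> COPY to pp2. 3 ppages; refcounts: pp0:2 pp1:1 pp2:1
Op 3: fork(P1) -> P2. 3 ppages; refcounts: pp0:3 pp1:2 pp2:1
Op 4: fork(P1) -> P3. 3 ppages; refcounts: pp0:4 pp1:3 pp2:1
Op 5: write(P3, v0, 162). refcount(pp0)=4>1 -> COPY to pp3. 4 ppages; refcounts: pp0:3 pp1:3 pp2:1 pp3:1
Op 6: write(P3, v1, 174). refcount(pp1)=3>1 -> COPY to pp4. 5 ppages; refcounts: pp0:3 pp1:2 pp2:1 pp3:1 pp4:1
P0: v1 -> pp2 = 113
P1: v1 -> pp1 = 47
P2: v1 -> pp1 = 47
P3: v1 -> pp4 = 174

Answer: 113 47 47 174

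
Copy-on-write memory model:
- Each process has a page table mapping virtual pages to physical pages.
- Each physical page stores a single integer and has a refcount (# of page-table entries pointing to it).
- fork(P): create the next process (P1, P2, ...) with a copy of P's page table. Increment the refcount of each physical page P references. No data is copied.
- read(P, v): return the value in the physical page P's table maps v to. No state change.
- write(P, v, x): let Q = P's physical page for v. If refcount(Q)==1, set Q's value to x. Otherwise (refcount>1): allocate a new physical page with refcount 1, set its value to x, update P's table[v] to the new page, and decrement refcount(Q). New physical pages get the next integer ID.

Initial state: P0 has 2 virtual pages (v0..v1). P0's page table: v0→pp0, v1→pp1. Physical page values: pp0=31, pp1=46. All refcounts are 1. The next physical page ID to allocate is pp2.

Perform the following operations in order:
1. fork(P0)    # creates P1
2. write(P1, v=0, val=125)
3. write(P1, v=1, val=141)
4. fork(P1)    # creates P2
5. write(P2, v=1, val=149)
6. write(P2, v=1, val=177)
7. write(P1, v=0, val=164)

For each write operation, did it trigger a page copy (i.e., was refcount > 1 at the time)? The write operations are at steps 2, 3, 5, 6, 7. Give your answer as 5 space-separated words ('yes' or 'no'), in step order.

Op 1: fork(P0) -> P1. 2 ppages; refcounts: pp0:2 pp1:2
Op 2: write(P1, v0, 125). refcount(pp0)=2>1 -> COPY to pp2. 3 ppages; refcounts: pp0:1 pp1:2 pp2:1
Op 3: write(P1, v1, 141). refcount(pp1)=2>1 -> COPY to pp3. 4 ppages; refcounts: pp0:1 pp1:1 pp2:1 pp3:1
Op 4: fork(P1) -> P2. 4 ppages; refcounts: pp0:1 pp1:1 pp2:2 pp3:2
Op 5: write(P2, v1, 149). refcount(pp3)=2>1 -> COPY to pp4. 5 ppages; refcounts: pp0:1 pp1:1 pp2:2 pp3:1 pp4:1
Op 6: write(P2, v1, 177). refcount(pp4)=1 -> write in place. 5 ppages; refcounts: pp0:1 pp1:1 pp2:2 pp3:1 pp4:1
Op 7: write(P1, v0, 164). refcount(pp2)=2>1 -> COPY to pp5. 6 ppages; refcounts: pp0:1 pp1:1 pp2:1 pp3:1 pp4:1 pp5:1

yes yes yes no yes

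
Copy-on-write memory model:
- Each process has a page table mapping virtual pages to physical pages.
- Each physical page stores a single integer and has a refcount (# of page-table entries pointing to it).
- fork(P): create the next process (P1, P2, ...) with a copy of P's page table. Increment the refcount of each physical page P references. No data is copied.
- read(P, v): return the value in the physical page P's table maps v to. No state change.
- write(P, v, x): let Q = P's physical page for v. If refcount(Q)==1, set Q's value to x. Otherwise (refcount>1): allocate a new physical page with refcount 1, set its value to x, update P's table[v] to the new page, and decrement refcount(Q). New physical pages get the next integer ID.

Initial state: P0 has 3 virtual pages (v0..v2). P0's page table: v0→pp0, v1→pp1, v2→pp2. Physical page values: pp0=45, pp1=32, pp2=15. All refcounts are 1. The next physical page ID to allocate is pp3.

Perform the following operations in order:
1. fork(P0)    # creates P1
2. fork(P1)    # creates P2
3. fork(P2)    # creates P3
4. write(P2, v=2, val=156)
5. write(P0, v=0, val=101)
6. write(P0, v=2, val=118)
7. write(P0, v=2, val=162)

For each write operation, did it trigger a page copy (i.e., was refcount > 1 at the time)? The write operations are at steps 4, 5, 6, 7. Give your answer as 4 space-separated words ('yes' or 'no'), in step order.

Op 1: fork(P0) -> P1. 3 ppages; refcounts: pp0:2 pp1:2 pp2:2
Op 2: fork(P1) -> P2. 3 ppages; refcounts: pp0:3 pp1:3 pp2:3
Op 3: fork(P2) -> P3. 3 ppages; refcounts: pp0:4 pp1:4 pp2:4
Op 4: write(P2, v2, 156). refcount(pp2)=4>1 -> COPY to pp3. 4 ppages; refcounts: pp0:4 pp1:4 pp2:3 pp3:1
Op 5: write(P0, v0, 101). refcount(pp0)=4>1 -> COPY to pp4. 5 ppages; refcounts: pp0:3 pp1:4 pp2:3 pp3:1 pp4:1
Op 6: write(P0, v2, 118). refcount(pp2)=3>1 -> COPY to pp5. 6 ppages; refcounts: pp0:3 pp1:4 pp2:2 pp3:1 pp4:1 pp5:1
Op 7: write(P0, v2, 162). refcount(pp5)=1 -> write in place. 6 ppages; refcounts: pp0:3 pp1:4 pp2:2 pp3:1 pp4:1 pp5:1

yes yes yes no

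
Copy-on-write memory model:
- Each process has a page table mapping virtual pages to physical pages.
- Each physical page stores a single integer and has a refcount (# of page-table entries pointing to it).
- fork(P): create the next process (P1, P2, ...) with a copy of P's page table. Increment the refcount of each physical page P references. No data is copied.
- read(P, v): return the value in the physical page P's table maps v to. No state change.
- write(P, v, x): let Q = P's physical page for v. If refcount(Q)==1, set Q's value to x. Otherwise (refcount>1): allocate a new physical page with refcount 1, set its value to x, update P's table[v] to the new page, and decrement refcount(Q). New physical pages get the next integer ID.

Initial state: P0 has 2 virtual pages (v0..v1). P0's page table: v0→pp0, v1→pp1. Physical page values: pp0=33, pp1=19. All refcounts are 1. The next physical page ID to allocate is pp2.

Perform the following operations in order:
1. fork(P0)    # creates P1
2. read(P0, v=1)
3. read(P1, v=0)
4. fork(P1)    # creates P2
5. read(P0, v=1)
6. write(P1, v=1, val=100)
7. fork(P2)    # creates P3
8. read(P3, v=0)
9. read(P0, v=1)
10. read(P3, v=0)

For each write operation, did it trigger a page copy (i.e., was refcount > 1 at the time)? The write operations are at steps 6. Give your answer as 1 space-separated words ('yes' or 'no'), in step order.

Op 1: fork(P0) -> P1. 2 ppages; refcounts: pp0:2 pp1:2
Op 2: read(P0, v1) -> 19. No state change.
Op 3: read(P1, v0) -> 33. No state change.
Op 4: fork(P1) -> P2. 2 ppages; refcounts: pp0:3 pp1:3
Op 5: read(P0, v1) -> 19. No state change.
Op 6: write(P1, v1, 100). refcount(pp1)=3>1 -> COPY to pp2. 3 ppages; refcounts: pp0:3 pp1:2 pp2:1
Op 7: fork(P2) -> P3. 3 ppages; refcounts: pp0:4 pp1:3 pp2:1
Op 8: read(P3, v0) -> 33. No state change.
Op 9: read(P0, v1) -> 19. No state change.
Op 10: read(P3, v0) -> 33. No state change.

yes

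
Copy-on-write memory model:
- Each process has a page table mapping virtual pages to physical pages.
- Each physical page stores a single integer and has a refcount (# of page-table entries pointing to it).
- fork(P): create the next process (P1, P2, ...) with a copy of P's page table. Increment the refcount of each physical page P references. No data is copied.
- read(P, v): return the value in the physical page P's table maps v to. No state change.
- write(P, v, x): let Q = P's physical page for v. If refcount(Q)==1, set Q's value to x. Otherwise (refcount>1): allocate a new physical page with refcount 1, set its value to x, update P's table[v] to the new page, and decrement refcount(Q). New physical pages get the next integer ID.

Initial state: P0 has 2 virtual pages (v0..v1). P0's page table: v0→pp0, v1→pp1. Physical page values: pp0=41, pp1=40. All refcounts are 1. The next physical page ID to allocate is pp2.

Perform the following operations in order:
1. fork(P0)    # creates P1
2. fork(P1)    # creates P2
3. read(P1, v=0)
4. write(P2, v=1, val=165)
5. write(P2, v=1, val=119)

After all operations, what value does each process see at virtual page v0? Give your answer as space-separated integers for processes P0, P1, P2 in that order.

Answer: 41 41 41

Derivation:
Op 1: fork(P0) -> P1. 2 ppages; refcounts: pp0:2 pp1:2
Op 2: fork(P1) -> P2. 2 ppages; refcounts: pp0:3 pp1:3
Op 3: read(P1, v0) -> 41. No state change.
Op 4: write(P2, v1, 165). refcount(pp1)=3>1 -> COPY to pp2. 3 ppages; refcounts: pp0:3 pp1:2 pp2:1
Op 5: write(P2, v1, 119). refcount(pp2)=1 -> write in place. 3 ppages; refcounts: pp0:3 pp1:2 pp2:1
P0: v0 -> pp0 = 41
P1: v0 -> pp0 = 41
P2: v0 -> pp0 = 41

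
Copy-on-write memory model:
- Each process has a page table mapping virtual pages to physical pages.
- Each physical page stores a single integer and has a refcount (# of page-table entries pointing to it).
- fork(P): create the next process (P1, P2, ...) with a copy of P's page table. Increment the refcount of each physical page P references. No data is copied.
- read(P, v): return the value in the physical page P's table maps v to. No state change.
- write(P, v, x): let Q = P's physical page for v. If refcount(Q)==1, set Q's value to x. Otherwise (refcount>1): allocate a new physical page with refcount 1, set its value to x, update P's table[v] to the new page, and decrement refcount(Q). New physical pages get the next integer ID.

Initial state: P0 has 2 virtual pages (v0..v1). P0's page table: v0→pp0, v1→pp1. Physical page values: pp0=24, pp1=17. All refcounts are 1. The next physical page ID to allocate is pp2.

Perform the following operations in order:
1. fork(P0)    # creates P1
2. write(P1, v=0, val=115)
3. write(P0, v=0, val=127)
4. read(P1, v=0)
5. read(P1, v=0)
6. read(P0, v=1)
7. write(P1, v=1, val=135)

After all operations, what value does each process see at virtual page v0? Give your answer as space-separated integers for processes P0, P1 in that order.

Answer: 127 115

Derivation:
Op 1: fork(P0) -> P1. 2 ppages; refcounts: pp0:2 pp1:2
Op 2: write(P1, v0, 115). refcount(pp0)=2>1 -> COPY to pp2. 3 ppages; refcounts: pp0:1 pp1:2 pp2:1
Op 3: write(P0, v0, 127). refcount(pp0)=1 -> write in place. 3 ppages; refcounts: pp0:1 pp1:2 pp2:1
Op 4: read(P1, v0) -> 115. No state change.
Op 5: read(P1, v0) -> 115. No state change.
Op 6: read(P0, v1) -> 17. No state change.
Op 7: write(P1, v1, 135). refcount(pp1)=2>1 -> COPY to pp3. 4 ppages; refcounts: pp0:1 pp1:1 pp2:1 pp3:1
P0: v0 -> pp0 = 127
P1: v0 -> pp2 = 115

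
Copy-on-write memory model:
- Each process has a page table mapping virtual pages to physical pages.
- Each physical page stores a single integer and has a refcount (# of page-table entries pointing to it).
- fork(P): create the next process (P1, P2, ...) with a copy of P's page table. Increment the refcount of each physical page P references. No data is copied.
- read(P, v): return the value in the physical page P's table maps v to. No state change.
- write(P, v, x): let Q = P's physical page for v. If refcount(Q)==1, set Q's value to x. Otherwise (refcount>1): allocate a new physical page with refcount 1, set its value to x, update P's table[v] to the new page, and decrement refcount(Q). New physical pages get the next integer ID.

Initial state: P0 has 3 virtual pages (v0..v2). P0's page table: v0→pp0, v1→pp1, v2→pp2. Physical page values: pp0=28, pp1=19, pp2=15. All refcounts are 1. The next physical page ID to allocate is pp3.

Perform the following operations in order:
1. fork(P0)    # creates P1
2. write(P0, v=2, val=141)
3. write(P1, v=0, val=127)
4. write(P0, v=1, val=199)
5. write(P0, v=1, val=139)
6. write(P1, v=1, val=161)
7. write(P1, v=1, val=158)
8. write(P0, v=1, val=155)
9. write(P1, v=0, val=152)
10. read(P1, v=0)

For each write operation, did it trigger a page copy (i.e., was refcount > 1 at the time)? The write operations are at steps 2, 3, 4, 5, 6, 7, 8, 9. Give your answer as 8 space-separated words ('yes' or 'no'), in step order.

Op 1: fork(P0) -> P1. 3 ppages; refcounts: pp0:2 pp1:2 pp2:2
Op 2: write(P0, v2, 141). refcount(pp2)=2>1 -> COPY to pp3. 4 ppages; refcounts: pp0:2 pp1:2 pp2:1 pp3:1
Op 3: write(P1, v0, 127). refcount(pp0)=2>1 -> COPY to pp4. 5 ppages; refcounts: pp0:1 pp1:2 pp2:1 pp3:1 pp4:1
Op 4: write(P0, v1, 199). refcount(pp1)=2>1 -> COPY to pp5. 6 ppages; refcounts: pp0:1 pp1:1 pp2:1 pp3:1 pp4:1 pp5:1
Op 5: write(P0, v1, 139). refcount(pp5)=1 -> write in place. 6 ppages; refcounts: pp0:1 pp1:1 pp2:1 pp3:1 pp4:1 pp5:1
Op 6: write(P1, v1, 161). refcount(pp1)=1 -> write in place. 6 ppages; refcounts: pp0:1 pp1:1 pp2:1 pp3:1 pp4:1 pp5:1
Op 7: write(P1, v1, 158). refcount(pp1)=1 -> write in place. 6 ppages; refcounts: pp0:1 pp1:1 pp2:1 pp3:1 pp4:1 pp5:1
Op 8: write(P0, v1, 155). refcount(pp5)=1 -> write in place. 6 ppages; refcounts: pp0:1 pp1:1 pp2:1 pp3:1 pp4:1 pp5:1
Op 9: write(P1, v0, 152). refcount(pp4)=1 -> write in place. 6 ppages; refcounts: pp0:1 pp1:1 pp2:1 pp3:1 pp4:1 pp5:1
Op 10: read(P1, v0) -> 152. No state change.

yes yes yes no no no no no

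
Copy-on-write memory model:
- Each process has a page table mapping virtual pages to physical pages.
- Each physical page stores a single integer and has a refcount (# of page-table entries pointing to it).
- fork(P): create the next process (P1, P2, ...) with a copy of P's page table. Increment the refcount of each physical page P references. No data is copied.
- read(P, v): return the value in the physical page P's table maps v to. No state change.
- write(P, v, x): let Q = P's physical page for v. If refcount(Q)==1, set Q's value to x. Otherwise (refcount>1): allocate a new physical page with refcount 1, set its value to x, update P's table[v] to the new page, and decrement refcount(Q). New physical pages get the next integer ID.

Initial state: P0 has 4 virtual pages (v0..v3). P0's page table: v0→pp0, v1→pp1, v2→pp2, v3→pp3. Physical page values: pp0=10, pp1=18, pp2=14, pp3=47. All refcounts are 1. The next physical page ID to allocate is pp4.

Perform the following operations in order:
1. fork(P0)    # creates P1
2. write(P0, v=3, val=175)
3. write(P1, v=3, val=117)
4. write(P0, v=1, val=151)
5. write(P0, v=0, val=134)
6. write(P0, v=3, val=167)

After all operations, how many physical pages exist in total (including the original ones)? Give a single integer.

Answer: 7

Derivation:
Op 1: fork(P0) -> P1. 4 ppages; refcounts: pp0:2 pp1:2 pp2:2 pp3:2
Op 2: write(P0, v3, 175). refcount(pp3)=2>1 -> COPY to pp4. 5 ppages; refcounts: pp0:2 pp1:2 pp2:2 pp3:1 pp4:1
Op 3: write(P1, v3, 117). refcount(pp3)=1 -> write in place. 5 ppages; refcounts: pp0:2 pp1:2 pp2:2 pp3:1 pp4:1
Op 4: write(P0, v1, 151). refcount(pp1)=2>1 -> COPY to pp5. 6 ppages; refcounts: pp0:2 pp1:1 pp2:2 pp3:1 pp4:1 pp5:1
Op 5: write(P0, v0, 134). refcount(pp0)=2>1 -> COPY to pp6. 7 ppages; refcounts: pp0:1 pp1:1 pp2:2 pp3:1 pp4:1 pp5:1 pp6:1
Op 6: write(P0, v3, 167). refcount(pp4)=1 -> write in place. 7 ppages; refcounts: pp0:1 pp1:1 pp2:2 pp3:1 pp4:1 pp5:1 pp6:1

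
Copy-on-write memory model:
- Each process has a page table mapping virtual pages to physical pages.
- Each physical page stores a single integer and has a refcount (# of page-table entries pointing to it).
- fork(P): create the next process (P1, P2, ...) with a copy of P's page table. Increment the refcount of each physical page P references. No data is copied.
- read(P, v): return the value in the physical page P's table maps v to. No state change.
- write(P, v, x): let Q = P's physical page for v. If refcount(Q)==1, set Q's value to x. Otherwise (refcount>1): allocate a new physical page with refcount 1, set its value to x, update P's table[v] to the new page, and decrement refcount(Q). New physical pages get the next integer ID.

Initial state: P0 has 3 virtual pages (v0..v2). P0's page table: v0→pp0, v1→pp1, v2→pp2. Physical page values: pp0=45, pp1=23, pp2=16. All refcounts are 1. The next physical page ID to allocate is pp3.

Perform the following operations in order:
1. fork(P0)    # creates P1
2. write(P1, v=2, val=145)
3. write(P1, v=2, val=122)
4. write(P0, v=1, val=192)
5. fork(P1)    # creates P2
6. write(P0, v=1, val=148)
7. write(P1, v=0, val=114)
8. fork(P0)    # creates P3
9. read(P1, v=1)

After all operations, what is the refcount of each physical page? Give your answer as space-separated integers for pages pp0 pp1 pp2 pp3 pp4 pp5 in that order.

Op 1: fork(P0) -> P1. 3 ppages; refcounts: pp0:2 pp1:2 pp2:2
Op 2: write(P1, v2, 145). refcount(pp2)=2>1 -> COPY to pp3. 4 ppages; refcounts: pp0:2 pp1:2 pp2:1 pp3:1
Op 3: write(P1, v2, 122). refcount(pp3)=1 -> write in place. 4 ppages; refcounts: pp0:2 pp1:2 pp2:1 pp3:1
Op 4: write(P0, v1, 192). refcount(pp1)=2>1 -> COPY to pp4. 5 ppages; refcounts: pp0:2 pp1:1 pp2:1 pp3:1 pp4:1
Op 5: fork(P1) -> P2. 5 ppages; refcounts: pp0:3 pp1:2 pp2:1 pp3:2 pp4:1
Op 6: write(P0, v1, 148). refcount(pp4)=1 -> write in place. 5 ppages; refcounts: pp0:3 pp1:2 pp2:1 pp3:2 pp4:1
Op 7: write(P1, v0, 114). refcount(pp0)=3>1 -> COPY to pp5. 6 ppages; refcounts: pp0:2 pp1:2 pp2:1 pp3:2 pp4:1 pp5:1
Op 8: fork(P0) -> P3. 6 ppages; refcounts: pp0:3 pp1:2 pp2:2 pp3:2 pp4:2 pp5:1
Op 9: read(P1, v1) -> 23. No state change.

Answer: 3 2 2 2 2 1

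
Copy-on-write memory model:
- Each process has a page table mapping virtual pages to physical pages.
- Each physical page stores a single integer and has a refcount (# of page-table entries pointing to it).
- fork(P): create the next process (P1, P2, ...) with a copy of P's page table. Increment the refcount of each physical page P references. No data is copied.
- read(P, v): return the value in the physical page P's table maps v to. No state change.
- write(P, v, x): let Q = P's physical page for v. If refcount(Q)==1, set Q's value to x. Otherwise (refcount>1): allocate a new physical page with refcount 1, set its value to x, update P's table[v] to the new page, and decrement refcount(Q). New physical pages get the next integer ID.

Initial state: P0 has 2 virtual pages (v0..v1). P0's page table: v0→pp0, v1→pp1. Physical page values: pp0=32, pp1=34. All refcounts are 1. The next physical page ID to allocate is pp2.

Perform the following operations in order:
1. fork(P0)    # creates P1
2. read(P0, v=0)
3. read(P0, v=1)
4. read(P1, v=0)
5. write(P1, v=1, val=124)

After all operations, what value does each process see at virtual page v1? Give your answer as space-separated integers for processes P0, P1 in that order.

Op 1: fork(P0) -> P1. 2 ppages; refcounts: pp0:2 pp1:2
Op 2: read(P0, v0) -> 32. No state change.
Op 3: read(P0, v1) -> 34. No state change.
Op 4: read(P1, v0) -> 32. No state change.
Op 5: write(P1, v1, 124). refcount(pp1)=2>1 -> COPY to pp2. 3 ppages; refcounts: pp0:2 pp1:1 pp2:1
P0: v1 -> pp1 = 34
P1: v1 -> pp2 = 124

Answer: 34 124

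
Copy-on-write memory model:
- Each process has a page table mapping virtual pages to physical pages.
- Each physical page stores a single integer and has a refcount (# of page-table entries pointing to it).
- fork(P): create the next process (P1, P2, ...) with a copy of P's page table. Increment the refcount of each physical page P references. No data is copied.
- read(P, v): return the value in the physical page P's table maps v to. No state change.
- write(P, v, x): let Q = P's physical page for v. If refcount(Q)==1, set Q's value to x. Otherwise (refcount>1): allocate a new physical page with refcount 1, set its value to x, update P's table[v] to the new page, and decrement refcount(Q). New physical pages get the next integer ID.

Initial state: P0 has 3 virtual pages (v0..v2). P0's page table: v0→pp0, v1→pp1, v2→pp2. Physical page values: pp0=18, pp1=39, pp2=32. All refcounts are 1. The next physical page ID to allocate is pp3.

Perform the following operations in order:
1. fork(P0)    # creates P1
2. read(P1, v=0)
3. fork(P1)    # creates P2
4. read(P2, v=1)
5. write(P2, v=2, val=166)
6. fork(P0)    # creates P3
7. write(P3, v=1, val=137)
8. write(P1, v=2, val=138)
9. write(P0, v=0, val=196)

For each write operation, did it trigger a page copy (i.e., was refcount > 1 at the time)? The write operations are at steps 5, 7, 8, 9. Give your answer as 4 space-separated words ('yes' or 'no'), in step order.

Op 1: fork(P0) -> P1. 3 ppages; refcounts: pp0:2 pp1:2 pp2:2
Op 2: read(P1, v0) -> 18. No state change.
Op 3: fork(P1) -> P2. 3 ppages; refcounts: pp0:3 pp1:3 pp2:3
Op 4: read(P2, v1) -> 39. No state change.
Op 5: write(P2, v2, 166). refcount(pp2)=3>1 -> COPY to pp3. 4 ppages; refcounts: pp0:3 pp1:3 pp2:2 pp3:1
Op 6: fork(P0) -> P3. 4 ppages; refcounts: pp0:4 pp1:4 pp2:3 pp3:1
Op 7: write(P3, v1, 137). refcount(pp1)=4>1 -> COPY to pp4. 5 ppages; refcounts: pp0:4 pp1:3 pp2:3 pp3:1 pp4:1
Op 8: write(P1, v2, 138). refcount(pp2)=3>1 -> COPY to pp5. 6 ppages; refcounts: pp0:4 pp1:3 pp2:2 pp3:1 pp4:1 pp5:1
Op 9: write(P0, v0, 196). refcount(pp0)=4>1 -> COPY to pp6. 7 ppages; refcounts: pp0:3 pp1:3 pp2:2 pp3:1 pp4:1 pp5:1 pp6:1

yes yes yes yes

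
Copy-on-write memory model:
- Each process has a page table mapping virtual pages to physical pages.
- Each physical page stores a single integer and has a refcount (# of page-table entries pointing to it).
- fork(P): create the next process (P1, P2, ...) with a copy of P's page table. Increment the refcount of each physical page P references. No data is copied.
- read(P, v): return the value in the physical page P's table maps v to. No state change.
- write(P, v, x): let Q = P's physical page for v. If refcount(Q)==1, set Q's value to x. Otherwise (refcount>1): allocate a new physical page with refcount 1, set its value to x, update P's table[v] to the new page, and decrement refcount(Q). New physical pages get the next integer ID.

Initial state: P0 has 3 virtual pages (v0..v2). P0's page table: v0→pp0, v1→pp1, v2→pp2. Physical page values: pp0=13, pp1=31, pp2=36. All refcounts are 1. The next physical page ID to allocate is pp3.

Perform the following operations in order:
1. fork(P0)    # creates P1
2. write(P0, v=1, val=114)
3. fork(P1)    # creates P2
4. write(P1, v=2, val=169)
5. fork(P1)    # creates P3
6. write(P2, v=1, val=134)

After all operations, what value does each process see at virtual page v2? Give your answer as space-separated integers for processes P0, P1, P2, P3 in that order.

Op 1: fork(P0) -> P1. 3 ppages; refcounts: pp0:2 pp1:2 pp2:2
Op 2: write(P0, v1, 114). refcount(pp1)=2>1 -> COPY to pp3. 4 ppages; refcounts: pp0:2 pp1:1 pp2:2 pp3:1
Op 3: fork(P1) -> P2. 4 ppages; refcounts: pp0:3 pp1:2 pp2:3 pp3:1
Op 4: write(P1, v2, 169). refcount(pp2)=3>1 -> COPY to pp4. 5 ppages; refcounts: pp0:3 pp1:2 pp2:2 pp3:1 pp4:1
Op 5: fork(P1) -> P3. 5 ppages; refcounts: pp0:4 pp1:3 pp2:2 pp3:1 pp4:2
Op 6: write(P2, v1, 134). refcount(pp1)=3>1 -> COPY to pp5. 6 ppages; refcounts: pp0:4 pp1:2 pp2:2 pp3:1 pp4:2 pp5:1
P0: v2 -> pp2 = 36
P1: v2 -> pp4 = 169
P2: v2 -> pp2 = 36
P3: v2 -> pp4 = 169

Answer: 36 169 36 169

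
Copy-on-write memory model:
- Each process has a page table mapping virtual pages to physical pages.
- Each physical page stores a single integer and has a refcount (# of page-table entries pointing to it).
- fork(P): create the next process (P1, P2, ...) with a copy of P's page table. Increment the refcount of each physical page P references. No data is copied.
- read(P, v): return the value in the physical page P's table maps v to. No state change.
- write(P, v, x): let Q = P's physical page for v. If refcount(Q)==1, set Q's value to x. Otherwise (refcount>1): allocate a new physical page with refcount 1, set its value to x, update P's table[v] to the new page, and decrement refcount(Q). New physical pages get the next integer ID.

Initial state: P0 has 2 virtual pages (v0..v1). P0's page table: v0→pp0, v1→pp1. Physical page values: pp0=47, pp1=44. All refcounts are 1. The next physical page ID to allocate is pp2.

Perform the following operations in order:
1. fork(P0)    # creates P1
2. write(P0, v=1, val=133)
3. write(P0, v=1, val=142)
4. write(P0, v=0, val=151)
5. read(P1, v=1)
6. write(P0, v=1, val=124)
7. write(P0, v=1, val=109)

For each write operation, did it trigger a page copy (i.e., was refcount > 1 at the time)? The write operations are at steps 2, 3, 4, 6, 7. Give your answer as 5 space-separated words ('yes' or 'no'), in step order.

Op 1: fork(P0) -> P1. 2 ppages; refcounts: pp0:2 pp1:2
Op 2: write(P0, v1, 133). refcount(pp1)=2>1 -> COPY to pp2. 3 ppages; refcounts: pp0:2 pp1:1 pp2:1
Op 3: write(P0, v1, 142). refcount(pp2)=1 -> write in place. 3 ppages; refcounts: pp0:2 pp1:1 pp2:1
Op 4: write(P0, v0, 151). refcount(pp0)=2>1 -> COPY to pp3. 4 ppages; refcounts: pp0:1 pp1:1 pp2:1 pp3:1
Op 5: read(P1, v1) -> 44. No state change.
Op 6: write(P0, v1, 124). refcount(pp2)=1 -> write in place. 4 ppages; refcounts: pp0:1 pp1:1 pp2:1 pp3:1
Op 7: write(P0, v1, 109). refcount(pp2)=1 -> write in place. 4 ppages; refcounts: pp0:1 pp1:1 pp2:1 pp3:1

yes no yes no no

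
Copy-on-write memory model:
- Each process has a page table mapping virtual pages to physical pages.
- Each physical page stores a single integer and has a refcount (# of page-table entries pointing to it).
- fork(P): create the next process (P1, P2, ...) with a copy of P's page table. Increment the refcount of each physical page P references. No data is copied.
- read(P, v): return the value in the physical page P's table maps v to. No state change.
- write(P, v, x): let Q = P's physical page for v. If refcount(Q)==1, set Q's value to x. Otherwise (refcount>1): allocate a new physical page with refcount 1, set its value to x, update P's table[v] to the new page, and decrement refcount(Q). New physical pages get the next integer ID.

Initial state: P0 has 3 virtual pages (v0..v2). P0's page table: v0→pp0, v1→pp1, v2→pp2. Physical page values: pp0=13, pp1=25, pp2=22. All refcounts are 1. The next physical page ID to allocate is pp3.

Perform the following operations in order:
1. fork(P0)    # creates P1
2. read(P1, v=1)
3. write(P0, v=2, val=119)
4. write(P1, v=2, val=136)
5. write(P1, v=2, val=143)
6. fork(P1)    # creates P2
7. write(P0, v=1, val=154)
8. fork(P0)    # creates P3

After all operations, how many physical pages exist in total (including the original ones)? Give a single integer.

Answer: 5

Derivation:
Op 1: fork(P0) -> P1. 3 ppages; refcounts: pp0:2 pp1:2 pp2:2
Op 2: read(P1, v1) -> 25. No state change.
Op 3: write(P0, v2, 119). refcount(pp2)=2>1 -> COPY to pp3. 4 ppages; refcounts: pp0:2 pp1:2 pp2:1 pp3:1
Op 4: write(P1, v2, 136). refcount(pp2)=1 -> write in place. 4 ppages; refcounts: pp0:2 pp1:2 pp2:1 pp3:1
Op 5: write(P1, v2, 143). refcount(pp2)=1 -> write in place. 4 ppages; refcounts: pp0:2 pp1:2 pp2:1 pp3:1
Op 6: fork(P1) -> P2. 4 ppages; refcounts: pp0:3 pp1:3 pp2:2 pp3:1
Op 7: write(P0, v1, 154). refcount(pp1)=3>1 -> COPY to pp4. 5 ppages; refcounts: pp0:3 pp1:2 pp2:2 pp3:1 pp4:1
Op 8: fork(P0) -> P3. 5 ppages; refcounts: pp0:4 pp1:2 pp2:2 pp3:2 pp4:2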